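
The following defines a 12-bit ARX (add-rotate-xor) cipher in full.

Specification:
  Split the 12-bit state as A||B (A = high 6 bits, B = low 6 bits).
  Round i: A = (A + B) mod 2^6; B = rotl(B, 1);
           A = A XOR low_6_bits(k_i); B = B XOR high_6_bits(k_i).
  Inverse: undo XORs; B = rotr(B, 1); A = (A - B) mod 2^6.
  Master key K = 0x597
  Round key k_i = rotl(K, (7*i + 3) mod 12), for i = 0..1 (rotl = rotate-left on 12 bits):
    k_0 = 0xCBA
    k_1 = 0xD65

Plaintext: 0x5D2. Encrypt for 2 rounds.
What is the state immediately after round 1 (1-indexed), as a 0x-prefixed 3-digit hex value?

s_0 = plaintext = 0x5D2
s_1 = Round(s_0, k_0) = 0x4D6
s_2 = Round(s_1, k_1) = 0x319

0x4D6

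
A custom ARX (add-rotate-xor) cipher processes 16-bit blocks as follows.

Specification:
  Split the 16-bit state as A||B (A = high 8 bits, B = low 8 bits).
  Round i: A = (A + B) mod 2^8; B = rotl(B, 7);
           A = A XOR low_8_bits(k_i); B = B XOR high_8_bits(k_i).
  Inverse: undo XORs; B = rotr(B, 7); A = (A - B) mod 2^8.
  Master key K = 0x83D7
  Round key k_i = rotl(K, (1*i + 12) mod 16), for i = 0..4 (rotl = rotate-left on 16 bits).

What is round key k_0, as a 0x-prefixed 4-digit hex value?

0x783D

K = 0x83D7
k_0 = rotl(K, (1*0+12) mod 16) = rotl(K, 12) = 0x783D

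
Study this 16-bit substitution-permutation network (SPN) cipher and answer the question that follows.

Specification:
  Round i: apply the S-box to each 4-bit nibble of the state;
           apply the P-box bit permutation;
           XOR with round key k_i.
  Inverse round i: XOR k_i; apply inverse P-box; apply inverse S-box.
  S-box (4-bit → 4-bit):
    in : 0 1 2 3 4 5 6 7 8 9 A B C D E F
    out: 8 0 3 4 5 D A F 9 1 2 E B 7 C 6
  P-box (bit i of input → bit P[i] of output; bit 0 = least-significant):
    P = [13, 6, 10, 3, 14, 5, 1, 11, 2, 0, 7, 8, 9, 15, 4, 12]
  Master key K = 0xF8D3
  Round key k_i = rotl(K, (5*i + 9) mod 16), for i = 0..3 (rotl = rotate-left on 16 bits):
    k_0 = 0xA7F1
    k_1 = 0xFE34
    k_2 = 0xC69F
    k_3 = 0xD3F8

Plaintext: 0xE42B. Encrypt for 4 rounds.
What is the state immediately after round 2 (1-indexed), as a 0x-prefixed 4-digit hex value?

s_0 = plaintext = 0xE42B
s_1 = Round(s_0, k_0) = 0xF30D
s_2 = Round(s_1, k_1) = 0x52E4
s_3 = Round(s_2, k_2) = 0xF888
s_4 = Round(s_3, k_3) = 0x3AE4

0x52E4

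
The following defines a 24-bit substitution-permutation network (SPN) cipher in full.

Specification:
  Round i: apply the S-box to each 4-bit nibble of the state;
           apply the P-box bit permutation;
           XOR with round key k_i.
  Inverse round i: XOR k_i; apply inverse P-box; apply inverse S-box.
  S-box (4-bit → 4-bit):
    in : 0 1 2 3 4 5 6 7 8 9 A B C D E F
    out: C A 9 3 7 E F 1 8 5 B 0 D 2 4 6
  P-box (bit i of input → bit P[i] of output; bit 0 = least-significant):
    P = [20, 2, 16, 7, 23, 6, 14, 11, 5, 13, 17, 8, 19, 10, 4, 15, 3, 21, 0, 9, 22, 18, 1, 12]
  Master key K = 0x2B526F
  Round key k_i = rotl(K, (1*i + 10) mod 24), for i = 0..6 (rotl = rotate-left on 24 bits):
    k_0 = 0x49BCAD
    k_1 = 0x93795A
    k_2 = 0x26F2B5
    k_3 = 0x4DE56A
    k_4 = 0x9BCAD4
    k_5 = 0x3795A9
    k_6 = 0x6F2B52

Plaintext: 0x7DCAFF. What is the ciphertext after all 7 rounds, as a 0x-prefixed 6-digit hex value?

0xABC0BA

s_0 = plaintext = 0x7DCAFF
s_1 = Round(s_0, k_0) = 0x205DD9
s_2 = Round(s_1, k_1) = 0xC2CF0B
s_3 = Round(s_2, k_2) = 0x6C08AF
s_4 = Round(s_3, k_3) = 0x887E35
s_5 = Round(s_4, k_4) = 0x10D810
s_6 = Round(s_5, k_5) = 0x328A68
s_7 = Round(s_6, k_6) = 0xABC0BA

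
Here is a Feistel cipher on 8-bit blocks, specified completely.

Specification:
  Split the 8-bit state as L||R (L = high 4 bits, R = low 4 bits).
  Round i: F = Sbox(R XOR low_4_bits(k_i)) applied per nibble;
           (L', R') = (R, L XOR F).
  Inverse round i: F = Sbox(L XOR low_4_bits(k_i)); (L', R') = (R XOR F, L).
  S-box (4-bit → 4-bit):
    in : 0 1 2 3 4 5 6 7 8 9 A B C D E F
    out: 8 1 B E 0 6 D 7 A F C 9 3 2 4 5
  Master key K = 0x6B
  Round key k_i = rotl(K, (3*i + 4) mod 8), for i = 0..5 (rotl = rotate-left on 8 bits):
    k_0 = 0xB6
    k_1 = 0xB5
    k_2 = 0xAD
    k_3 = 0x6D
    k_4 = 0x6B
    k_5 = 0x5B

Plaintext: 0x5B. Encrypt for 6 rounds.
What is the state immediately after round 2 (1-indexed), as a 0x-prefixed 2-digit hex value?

0x70

s_0 = plaintext = 0x5B
s_1 = Round(s_0, k_0) = 0xB7
s_2 = Round(s_1, k_1) = 0x70
s_3 = Round(s_2, k_2) = 0x05
s_4 = Round(s_3, k_3) = 0x5A
s_5 = Round(s_4, k_4) = 0xA4
s_6 = Round(s_5, k_5) = 0x4F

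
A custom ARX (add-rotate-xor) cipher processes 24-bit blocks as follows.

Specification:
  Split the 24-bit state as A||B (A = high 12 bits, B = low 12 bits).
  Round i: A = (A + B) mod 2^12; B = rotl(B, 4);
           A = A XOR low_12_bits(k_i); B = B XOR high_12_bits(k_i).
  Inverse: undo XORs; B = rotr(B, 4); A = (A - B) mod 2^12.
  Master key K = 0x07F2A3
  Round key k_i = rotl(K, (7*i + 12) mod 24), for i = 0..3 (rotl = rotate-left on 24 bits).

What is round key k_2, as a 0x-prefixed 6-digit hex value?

K = 0x07F2A3
k_0 = rotl(K, (7*0+12) mod 24) = rotl(K, 12) = 0x2A307F
k_1 = rotl(K, (7*1+12) mod 24) = rotl(K, 19) = 0x183F95
k_2 = rotl(K, (7*2+12) mod 24) = rotl(K, 2) = 0x1FCA8C

0x1FCA8C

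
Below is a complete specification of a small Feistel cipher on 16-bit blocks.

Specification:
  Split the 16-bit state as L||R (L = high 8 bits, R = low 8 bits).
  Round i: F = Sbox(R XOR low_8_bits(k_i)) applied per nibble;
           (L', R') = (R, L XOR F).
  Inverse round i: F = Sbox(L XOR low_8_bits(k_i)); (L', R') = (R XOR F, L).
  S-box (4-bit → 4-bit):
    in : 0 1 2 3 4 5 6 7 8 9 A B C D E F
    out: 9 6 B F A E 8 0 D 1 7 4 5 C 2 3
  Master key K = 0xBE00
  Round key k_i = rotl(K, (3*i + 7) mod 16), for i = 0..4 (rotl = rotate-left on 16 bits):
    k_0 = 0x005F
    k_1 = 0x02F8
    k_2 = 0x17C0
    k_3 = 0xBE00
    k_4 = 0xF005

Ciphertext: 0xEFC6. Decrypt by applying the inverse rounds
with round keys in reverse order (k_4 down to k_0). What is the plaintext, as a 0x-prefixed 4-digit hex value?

0xD414

s_0 = ciphertext = 0xEFC6
s_1 = InvRound(s_0, k_4) = 0xE1EF
s_2 = InvRound(s_1, k_3) = 0xC9E1
s_3 = InvRound(s_2, k_2) = 0x70C9
s_4 = InvRound(s_3, k_1) = 0x1470
s_5 = InvRound(s_4, k_0) = 0xD414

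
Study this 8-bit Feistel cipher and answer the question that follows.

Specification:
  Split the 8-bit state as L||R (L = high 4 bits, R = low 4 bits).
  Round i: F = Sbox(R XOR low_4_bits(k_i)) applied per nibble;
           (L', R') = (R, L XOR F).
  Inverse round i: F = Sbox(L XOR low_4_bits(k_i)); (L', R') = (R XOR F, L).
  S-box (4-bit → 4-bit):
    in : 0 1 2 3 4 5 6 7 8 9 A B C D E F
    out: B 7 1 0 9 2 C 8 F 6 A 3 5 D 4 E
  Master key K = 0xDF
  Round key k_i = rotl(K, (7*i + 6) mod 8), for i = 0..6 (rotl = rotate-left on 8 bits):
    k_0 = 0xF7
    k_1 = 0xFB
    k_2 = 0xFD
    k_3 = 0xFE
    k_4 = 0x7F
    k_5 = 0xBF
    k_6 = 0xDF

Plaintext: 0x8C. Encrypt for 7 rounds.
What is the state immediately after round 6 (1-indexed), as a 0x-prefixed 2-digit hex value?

s_0 = plaintext = 0x8C
s_1 = Round(s_0, k_0) = 0xCB
s_2 = Round(s_1, k_1) = 0xB7
s_3 = Round(s_2, k_2) = 0x71
s_4 = Round(s_3, k_3) = 0x19
s_5 = Round(s_4, k_4) = 0x9D
s_6 = Round(s_5, k_5) = 0xD8
s_7 = Round(s_6, k_6) = 0x85

0xD8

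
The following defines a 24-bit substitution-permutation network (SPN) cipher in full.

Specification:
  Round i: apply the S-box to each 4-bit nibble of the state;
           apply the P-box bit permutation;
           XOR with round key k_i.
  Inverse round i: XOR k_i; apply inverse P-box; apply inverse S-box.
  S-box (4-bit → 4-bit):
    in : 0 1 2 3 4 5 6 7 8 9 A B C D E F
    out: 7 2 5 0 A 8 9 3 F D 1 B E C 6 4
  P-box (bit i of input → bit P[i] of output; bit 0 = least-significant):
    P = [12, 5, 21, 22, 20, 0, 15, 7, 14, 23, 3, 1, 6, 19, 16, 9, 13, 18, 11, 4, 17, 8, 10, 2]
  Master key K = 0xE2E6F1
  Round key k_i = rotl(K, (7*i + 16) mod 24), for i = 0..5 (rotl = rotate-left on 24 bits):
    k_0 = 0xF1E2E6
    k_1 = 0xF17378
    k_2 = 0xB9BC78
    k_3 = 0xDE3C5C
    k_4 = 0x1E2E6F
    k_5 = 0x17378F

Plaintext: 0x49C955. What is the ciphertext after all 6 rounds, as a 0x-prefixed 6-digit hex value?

s_0 = plaintext = 0x49C955
s_1 = Round(s_0, k_0) = 0xB88978
s_2 = Round(s_1, k_1) = 0x8E0807
s_3 = Round(s_2, k_2) = 0x266117
s_4 = Round(s_3, k_3) = 0x5C0A2D
s_5 = Round(s_4, k_4) = 0x63E63B
s_6 = Round(s_5, k_5) = 0x5C67A9

0x5C67A9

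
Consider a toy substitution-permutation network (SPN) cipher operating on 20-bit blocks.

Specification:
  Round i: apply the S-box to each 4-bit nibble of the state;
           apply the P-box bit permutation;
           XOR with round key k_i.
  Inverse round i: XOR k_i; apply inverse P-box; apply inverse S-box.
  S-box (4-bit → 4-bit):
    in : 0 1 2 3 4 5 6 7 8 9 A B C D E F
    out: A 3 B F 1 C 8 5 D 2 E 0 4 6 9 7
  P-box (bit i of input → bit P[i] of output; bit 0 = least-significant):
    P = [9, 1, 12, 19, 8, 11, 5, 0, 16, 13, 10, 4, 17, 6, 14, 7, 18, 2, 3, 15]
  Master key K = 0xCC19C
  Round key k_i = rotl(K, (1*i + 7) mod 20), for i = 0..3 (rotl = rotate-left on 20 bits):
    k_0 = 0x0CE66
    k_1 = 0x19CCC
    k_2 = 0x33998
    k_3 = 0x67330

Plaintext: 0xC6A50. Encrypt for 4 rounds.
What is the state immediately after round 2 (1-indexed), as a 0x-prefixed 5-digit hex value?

s_0 = plaintext = 0xC6A50
s_1 = Round(s_0, k_0) = 0x8EADD
s_2 = Round(s_1, k_1) = 0x72076
s_3 = Round(s_2, k_2) = 0xD1860
s_4 = Round(s_3, k_3) = 0xD776F

0x72076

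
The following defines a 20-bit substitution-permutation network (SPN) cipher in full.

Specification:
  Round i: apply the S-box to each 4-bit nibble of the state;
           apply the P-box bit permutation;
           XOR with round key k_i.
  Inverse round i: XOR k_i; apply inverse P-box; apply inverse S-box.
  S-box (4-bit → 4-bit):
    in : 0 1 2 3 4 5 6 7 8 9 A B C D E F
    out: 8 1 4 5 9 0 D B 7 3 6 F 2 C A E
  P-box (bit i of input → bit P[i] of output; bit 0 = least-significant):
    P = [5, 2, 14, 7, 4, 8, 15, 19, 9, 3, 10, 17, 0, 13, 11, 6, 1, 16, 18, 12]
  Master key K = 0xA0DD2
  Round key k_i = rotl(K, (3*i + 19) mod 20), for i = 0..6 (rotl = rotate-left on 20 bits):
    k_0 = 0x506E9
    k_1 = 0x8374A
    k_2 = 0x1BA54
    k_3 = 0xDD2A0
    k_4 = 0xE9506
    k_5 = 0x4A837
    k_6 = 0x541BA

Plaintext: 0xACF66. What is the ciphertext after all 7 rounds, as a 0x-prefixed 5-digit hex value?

s_0 = plaintext = 0xACF66
s_1 = Round(s_0, k_0) = 0xAE251
s_2 = Round(s_1, k_1) = 0xD132A
s_3 = Round(s_2, k_2) = 0x56C51
s_4 = Round(s_3, k_3) = 0xDDAC9
s_5 = Round(s_4, k_4) = 0xA886A
s_6 = Round(s_5, k_5) = 0x9462A
s_7 = Round(s_6, k_6) = 0x687FD

0x687FD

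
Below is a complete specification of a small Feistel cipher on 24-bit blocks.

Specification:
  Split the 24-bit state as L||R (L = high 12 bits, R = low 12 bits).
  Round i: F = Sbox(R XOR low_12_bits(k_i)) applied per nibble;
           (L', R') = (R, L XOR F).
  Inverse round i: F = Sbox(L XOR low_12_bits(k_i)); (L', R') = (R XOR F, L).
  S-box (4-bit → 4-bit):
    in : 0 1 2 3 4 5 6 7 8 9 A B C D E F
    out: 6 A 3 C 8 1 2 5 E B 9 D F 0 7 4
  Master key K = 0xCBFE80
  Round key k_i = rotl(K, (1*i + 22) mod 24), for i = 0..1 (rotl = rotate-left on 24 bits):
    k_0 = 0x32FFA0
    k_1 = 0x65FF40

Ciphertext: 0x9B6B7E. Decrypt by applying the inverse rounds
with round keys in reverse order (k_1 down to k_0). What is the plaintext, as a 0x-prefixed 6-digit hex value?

0xB0993C

s_0 = ciphertext = 0x9B6B7E
s_1 = InvRound(s_0, k_1) = 0x93C9B6
s_2 = InvRound(s_1, k_0) = 0xB0993C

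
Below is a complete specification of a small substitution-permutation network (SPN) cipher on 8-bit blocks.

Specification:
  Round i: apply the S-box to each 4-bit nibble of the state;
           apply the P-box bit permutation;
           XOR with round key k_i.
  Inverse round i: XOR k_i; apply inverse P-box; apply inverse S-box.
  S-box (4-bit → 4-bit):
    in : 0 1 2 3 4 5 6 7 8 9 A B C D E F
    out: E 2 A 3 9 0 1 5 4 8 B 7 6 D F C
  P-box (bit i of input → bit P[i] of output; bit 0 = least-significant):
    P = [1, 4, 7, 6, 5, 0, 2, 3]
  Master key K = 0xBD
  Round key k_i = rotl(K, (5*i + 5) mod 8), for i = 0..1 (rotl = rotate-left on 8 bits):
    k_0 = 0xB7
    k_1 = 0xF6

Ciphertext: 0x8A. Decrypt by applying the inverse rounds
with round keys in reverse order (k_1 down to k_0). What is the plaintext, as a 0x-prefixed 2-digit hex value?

0xB9

s_0 = ciphertext = 0x8A
s_1 = InvRound(s_0, k_1) = 0xD2
s_2 = InvRound(s_1, k_0) = 0xB9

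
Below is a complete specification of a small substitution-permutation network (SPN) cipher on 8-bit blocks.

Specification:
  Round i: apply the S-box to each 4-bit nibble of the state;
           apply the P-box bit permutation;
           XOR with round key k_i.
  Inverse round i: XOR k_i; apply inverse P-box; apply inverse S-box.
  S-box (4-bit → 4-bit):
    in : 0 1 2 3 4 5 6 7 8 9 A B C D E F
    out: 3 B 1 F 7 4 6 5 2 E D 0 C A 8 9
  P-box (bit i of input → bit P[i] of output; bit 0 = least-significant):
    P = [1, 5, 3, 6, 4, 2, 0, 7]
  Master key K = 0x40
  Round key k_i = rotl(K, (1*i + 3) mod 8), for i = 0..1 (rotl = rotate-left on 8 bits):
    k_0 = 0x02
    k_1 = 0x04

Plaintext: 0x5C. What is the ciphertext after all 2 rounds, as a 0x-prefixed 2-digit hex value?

0x11

s_0 = plaintext = 0x5C
s_1 = Round(s_0, k_0) = 0x4B
s_2 = Round(s_1, k_1) = 0x11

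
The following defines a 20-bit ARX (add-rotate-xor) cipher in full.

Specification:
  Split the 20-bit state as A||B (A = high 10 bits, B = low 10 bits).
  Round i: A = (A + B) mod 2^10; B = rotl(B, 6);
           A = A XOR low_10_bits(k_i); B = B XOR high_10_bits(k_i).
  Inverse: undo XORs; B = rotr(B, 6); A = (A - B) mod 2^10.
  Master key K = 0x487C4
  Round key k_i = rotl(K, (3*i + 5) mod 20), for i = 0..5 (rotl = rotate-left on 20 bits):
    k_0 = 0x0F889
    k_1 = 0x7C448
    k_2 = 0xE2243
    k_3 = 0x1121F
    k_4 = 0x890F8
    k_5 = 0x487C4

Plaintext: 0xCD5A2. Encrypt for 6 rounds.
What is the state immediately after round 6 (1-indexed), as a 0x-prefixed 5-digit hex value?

s_0 = plaintext = 0xCD5A2
s_1 = Round(s_0, k_0) = 0x178A4
s_2 = Round(s_1, k_1) = 0x528FB
s_3 = Round(s_2, k_2) = 0x01947
s_4 = Round(s_3, k_3) = 0xD4990
s_5 = Round(s_4, k_4) = 0x06A3D
s_6 = Round(s_5, k_5) = 0x64E42

0x64E42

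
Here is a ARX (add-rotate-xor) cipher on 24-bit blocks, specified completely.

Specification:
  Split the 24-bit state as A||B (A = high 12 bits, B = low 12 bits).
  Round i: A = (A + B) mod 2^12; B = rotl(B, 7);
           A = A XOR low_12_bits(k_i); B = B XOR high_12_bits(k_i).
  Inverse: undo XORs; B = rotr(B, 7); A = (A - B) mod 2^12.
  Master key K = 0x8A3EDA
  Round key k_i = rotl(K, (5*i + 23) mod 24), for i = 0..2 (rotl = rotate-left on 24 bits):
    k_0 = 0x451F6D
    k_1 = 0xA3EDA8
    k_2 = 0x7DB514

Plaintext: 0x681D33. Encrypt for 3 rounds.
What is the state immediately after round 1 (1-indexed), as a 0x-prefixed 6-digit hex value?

s_0 = plaintext = 0x681D33
s_1 = Round(s_0, k_0) = 0xCD9DB8
s_2 = Round(s_1, k_1) = 0x739653
s_3 = Round(s_2, k_2) = 0x898E69

0xCD9DB8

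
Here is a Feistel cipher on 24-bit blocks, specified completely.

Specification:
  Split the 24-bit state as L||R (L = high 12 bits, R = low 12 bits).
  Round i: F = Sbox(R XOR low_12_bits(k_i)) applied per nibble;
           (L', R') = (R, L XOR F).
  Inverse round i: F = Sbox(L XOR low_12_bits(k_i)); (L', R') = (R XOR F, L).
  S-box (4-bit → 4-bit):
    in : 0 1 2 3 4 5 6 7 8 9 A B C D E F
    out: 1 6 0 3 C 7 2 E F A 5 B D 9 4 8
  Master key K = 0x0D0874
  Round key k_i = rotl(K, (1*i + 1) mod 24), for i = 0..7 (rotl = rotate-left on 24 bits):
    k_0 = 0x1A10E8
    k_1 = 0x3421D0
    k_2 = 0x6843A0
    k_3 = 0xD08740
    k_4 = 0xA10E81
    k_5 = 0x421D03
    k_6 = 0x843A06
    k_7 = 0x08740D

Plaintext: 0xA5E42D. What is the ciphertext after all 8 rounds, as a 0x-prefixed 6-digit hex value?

s_0 = plaintext = 0xA5E42D
s_1 = Round(s_0, k_0) = 0x42D689
s_2 = Round(s_1, k_1) = 0x689A57
s_3 = Round(s_2, k_2) = 0xA57C07
s_4 = Round(s_3, k_3) = 0xC07199
s_5 = Round(s_4, k_4) = 0x199468
s_6 = Round(s_5, k_5) = 0x468BB2
s_7 = Round(s_6, k_6) = 0xBB22D4
s_8 = Round(s_7, k_7) = 0x2D4928

0x2D4928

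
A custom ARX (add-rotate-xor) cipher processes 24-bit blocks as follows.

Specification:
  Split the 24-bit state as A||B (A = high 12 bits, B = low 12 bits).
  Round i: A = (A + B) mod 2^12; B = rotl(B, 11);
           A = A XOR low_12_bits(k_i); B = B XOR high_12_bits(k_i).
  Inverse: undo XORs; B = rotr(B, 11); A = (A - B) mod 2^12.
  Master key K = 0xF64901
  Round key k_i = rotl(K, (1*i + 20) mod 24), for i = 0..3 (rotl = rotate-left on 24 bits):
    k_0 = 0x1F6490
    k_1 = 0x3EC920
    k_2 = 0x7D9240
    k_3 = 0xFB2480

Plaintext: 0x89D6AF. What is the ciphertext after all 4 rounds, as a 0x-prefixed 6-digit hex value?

s_0 = plaintext = 0x89D6AF
s_1 = Round(s_0, k_0) = 0xBDCAA1
s_2 = Round(s_1, k_1) = 0xF5DEBC
s_3 = Round(s_2, k_2) = 0xC59087
s_4 = Round(s_3, k_3) = 0x8607F1

0x8607F1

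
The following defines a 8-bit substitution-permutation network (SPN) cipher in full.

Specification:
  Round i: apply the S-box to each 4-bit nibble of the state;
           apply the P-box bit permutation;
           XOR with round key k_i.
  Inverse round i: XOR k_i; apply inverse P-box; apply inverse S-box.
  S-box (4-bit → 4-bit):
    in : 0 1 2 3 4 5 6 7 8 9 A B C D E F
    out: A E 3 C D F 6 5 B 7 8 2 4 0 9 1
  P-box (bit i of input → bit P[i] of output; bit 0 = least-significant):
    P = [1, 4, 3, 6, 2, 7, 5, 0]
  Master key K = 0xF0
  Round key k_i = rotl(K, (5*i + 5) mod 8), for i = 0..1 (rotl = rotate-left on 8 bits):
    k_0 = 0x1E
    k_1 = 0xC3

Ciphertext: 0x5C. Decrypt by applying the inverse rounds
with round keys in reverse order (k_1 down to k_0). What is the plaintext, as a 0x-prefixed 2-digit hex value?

0x82

s_0 = ciphertext = 0x5C
s_1 = InvRound(s_0, k_1) = 0x89
s_2 = InvRound(s_1, k_0) = 0x82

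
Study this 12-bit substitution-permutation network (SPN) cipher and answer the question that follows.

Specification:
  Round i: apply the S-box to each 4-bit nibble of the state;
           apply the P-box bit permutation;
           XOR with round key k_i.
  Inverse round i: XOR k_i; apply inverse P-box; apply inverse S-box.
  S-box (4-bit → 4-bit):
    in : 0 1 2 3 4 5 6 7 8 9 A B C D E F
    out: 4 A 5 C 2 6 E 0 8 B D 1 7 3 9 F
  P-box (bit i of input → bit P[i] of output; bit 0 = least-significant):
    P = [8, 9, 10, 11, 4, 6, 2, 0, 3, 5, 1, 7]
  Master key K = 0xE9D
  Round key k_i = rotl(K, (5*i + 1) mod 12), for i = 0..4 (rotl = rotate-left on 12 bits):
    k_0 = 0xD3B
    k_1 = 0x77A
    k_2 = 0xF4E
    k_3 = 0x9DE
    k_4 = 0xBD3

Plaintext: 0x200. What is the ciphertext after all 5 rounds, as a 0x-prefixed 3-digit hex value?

s_0 = plaintext = 0x200
s_1 = Round(s_0, k_0) = 0x935
s_2 = Round(s_1, k_1) = 0x1D7
s_3 = Round(s_2, k_2) = 0xFBE
s_4 = Round(s_3, k_3) = 0x064
s_5 = Round(s_4, k_4) = 0x994

0x994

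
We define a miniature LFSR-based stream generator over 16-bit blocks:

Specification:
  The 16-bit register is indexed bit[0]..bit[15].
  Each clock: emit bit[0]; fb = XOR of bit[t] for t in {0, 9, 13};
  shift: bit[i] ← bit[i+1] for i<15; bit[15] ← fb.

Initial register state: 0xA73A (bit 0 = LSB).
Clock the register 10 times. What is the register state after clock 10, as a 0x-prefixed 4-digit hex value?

reg_0 = 0xA73A
clock 1: out=0, reg = 0x539D
clock 2: out=1, reg = 0x29CE
clock 3: out=0, reg = 0x94E7
clock 4: out=1, reg = 0xCA73
clock 5: out=1, reg = 0x6539
clock 6: out=1, reg = 0x329C
clock 7: out=0, reg = 0x194E
clock 8: out=0, reg = 0x0CA7
clock 9: out=1, reg = 0x8653
clock 10: out=1, reg = 0x4329

0x4329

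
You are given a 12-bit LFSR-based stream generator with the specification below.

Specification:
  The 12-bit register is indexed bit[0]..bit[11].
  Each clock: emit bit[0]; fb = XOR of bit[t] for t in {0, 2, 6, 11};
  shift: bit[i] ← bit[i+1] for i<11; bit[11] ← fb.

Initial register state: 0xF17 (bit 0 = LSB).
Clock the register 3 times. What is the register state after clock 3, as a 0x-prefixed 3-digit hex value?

reg_0 = 0xF17
clock 1: out=1, reg = 0xF8B
clock 2: out=1, reg = 0x7C5
clock 3: out=1, reg = 0xBE2

0xBE2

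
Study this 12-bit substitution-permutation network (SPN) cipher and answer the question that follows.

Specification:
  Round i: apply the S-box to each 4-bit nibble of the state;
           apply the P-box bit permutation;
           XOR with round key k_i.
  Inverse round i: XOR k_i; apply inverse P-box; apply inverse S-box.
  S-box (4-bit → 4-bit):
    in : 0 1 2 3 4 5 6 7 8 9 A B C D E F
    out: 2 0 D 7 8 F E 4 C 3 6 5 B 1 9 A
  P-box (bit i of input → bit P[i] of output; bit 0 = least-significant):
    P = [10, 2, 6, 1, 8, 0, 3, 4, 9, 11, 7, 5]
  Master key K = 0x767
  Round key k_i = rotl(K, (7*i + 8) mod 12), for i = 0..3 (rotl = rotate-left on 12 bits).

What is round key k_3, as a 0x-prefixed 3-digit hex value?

0xCEE

K = 0x767
k_0 = rotl(K, (7*0+8) mod 12) = rotl(K, 8) = 0x776
k_1 = rotl(K, (7*1+8) mod 12) = rotl(K, 3) = 0xB3B
k_2 = rotl(K, (7*2+8) mod 12) = rotl(K, 10) = 0xDD9
k_3 = rotl(K, (7*3+8) mod 12) = rotl(K, 5) = 0xCEE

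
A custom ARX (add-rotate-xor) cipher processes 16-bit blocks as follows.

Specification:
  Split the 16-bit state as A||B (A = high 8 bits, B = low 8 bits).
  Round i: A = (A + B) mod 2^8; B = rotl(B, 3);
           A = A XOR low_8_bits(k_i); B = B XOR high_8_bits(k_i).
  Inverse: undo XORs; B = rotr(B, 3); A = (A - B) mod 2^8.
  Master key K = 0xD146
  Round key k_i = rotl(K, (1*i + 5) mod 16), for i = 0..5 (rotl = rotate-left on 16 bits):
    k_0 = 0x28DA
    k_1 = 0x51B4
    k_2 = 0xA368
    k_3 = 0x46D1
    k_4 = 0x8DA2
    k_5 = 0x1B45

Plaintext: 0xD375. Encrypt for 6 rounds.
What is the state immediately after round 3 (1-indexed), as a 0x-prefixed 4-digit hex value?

s_0 = plaintext = 0xD375
s_1 = Round(s_0, k_0) = 0x9283
s_2 = Round(s_1, k_1) = 0xA14D
s_3 = Round(s_2, k_2) = 0x86C9
s_4 = Round(s_3, k_3) = 0x9E08
s_5 = Round(s_4, k_4) = 0x04CD
s_6 = Round(s_5, k_5) = 0x9475

0x86C9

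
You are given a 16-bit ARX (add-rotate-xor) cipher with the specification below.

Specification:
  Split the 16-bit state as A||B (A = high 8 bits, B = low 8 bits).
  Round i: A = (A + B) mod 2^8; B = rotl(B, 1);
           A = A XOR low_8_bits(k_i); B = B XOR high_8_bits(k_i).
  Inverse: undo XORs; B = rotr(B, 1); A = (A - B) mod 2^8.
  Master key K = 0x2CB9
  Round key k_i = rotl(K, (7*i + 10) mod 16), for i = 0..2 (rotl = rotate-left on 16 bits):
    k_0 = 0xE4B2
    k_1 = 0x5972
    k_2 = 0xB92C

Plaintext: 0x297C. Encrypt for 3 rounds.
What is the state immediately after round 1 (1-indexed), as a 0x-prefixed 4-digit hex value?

s_0 = plaintext = 0x297C
s_1 = Round(s_0, k_0) = 0x171C
s_2 = Round(s_1, k_1) = 0x4161
s_3 = Round(s_2, k_2) = 0x8E7B

0x171C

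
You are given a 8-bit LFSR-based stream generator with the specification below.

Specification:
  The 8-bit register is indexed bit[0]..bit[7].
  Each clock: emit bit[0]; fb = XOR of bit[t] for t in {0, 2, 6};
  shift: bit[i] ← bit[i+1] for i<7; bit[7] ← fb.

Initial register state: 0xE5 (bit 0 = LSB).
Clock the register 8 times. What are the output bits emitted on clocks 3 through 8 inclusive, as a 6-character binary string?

reg_0 = 0xE5
clock 1: out=1, reg = 0xF2
clock 2: out=0, reg = 0xF9
clock 3: out=1, reg = 0x7C
clock 4: out=0, reg = 0x3E
clock 5: out=0, reg = 0x9F
clock 6: out=1, reg = 0x4F
clock 7: out=1, reg = 0xA7
clock 8: out=1, reg = 0x53

100111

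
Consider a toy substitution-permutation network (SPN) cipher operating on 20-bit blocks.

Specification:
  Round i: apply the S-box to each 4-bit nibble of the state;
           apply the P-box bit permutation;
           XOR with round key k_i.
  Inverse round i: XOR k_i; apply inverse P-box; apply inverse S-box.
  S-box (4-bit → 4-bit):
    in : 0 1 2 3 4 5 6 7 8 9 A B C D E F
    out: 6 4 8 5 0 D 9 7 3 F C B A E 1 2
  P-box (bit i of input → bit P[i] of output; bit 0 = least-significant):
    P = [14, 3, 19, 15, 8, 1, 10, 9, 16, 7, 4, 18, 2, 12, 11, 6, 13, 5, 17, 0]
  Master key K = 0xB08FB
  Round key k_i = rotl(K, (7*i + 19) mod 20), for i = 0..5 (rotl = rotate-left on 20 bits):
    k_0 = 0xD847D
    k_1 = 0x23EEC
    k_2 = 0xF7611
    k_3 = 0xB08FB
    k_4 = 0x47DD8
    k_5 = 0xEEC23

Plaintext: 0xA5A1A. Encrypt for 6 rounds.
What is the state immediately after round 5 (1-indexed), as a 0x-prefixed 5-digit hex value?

0x437DA

s_0 = plaintext = 0xA5A1A
s_1 = Round(s_0, k_0) = 0x30828
s_2 = Round(s_1, k_1) = 0x14464
s_3 = Round(s_2, k_2) = 0xD7511
s_4 = Round(s_3, k_3) = 0x414CE
s_5 = Round(s_4, k_4) = 0x437DA
s_6 = Round(s_5, k_5) = 0x762B5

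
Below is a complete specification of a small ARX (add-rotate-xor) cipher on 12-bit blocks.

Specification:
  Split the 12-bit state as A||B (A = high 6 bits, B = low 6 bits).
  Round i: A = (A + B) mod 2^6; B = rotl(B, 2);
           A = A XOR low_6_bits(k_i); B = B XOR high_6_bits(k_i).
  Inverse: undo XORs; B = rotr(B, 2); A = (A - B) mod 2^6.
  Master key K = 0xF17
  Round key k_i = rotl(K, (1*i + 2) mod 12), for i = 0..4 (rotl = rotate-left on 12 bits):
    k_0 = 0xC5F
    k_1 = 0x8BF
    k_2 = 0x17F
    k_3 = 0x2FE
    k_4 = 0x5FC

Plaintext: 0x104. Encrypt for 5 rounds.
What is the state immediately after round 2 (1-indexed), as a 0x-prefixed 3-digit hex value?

0x1E4

s_0 = plaintext = 0x104
s_1 = Round(s_0, k_0) = 0x5E1
s_2 = Round(s_1, k_1) = 0x1E4
s_3 = Round(s_2, k_2) = 0x517
s_4 = Round(s_3, k_3) = 0x556
s_5 = Round(s_4, k_4) = 0x5CE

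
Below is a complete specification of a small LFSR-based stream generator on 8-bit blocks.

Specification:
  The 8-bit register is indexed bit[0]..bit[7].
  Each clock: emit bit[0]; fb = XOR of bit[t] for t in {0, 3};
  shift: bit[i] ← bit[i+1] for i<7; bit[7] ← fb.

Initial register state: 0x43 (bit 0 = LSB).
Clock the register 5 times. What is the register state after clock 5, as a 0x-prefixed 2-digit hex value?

reg_0 = 0x43
clock 1: out=1, reg = 0xA1
clock 2: out=1, reg = 0xD0
clock 3: out=0, reg = 0x68
clock 4: out=0, reg = 0xB4
clock 5: out=0, reg = 0x5A

0x5A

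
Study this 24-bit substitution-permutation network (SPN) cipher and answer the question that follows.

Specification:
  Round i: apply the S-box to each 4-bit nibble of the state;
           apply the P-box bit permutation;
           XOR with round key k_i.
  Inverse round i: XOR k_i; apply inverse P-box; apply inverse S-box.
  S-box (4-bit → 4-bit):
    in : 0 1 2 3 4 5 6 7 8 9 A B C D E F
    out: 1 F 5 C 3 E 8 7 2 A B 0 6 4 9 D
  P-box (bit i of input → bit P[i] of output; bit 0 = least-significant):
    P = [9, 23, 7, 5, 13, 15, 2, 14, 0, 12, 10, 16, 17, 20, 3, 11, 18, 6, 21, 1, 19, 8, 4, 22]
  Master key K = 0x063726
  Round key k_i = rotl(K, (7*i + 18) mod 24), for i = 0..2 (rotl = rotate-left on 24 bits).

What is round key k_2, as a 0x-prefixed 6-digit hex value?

K = 0x063726
k_0 = rotl(K, (7*0+18) mod 24) = rotl(K, 18) = 0x9818DC
k_1 = rotl(K, (7*1+18) mod 24) = rotl(K, 1) = 0x0C6E4C
k_2 = rotl(K, (7*2+18) mod 24) = rotl(K, 8) = 0x372606

0x372606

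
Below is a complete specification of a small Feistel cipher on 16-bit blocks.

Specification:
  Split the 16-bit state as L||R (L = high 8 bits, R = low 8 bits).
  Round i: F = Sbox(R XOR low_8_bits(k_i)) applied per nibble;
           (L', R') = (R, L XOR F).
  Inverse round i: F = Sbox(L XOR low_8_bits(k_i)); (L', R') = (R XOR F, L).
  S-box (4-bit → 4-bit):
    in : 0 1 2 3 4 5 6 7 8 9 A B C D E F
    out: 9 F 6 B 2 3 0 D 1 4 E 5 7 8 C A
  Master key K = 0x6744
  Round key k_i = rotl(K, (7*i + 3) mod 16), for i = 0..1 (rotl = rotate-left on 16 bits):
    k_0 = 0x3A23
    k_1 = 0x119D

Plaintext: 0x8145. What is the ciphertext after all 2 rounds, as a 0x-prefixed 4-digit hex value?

0x81B2

s_0 = plaintext = 0x8145
s_1 = Round(s_0, k_0) = 0x4581
s_2 = Round(s_1, k_1) = 0x81B2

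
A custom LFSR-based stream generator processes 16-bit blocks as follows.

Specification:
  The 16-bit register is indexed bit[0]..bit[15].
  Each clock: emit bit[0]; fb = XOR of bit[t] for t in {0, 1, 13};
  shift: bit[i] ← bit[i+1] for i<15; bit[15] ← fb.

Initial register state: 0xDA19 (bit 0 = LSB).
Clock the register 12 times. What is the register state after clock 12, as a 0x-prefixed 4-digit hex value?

reg_0 = 0xDA19
clock 1: out=1, reg = 0xED0C
clock 2: out=0, reg = 0xF686
clock 3: out=0, reg = 0x7B43
clock 4: out=1, reg = 0xBDA1
clock 5: out=1, reg = 0x5ED0
clock 6: out=0, reg = 0x2F68
clock 7: out=0, reg = 0x97B4
clock 8: out=0, reg = 0x4BDA
clock 9: out=0, reg = 0xA5ED
clock 10: out=1, reg = 0x52F6
clock 11: out=0, reg = 0xA97B
clock 12: out=1, reg = 0xD4BD

0xD4BD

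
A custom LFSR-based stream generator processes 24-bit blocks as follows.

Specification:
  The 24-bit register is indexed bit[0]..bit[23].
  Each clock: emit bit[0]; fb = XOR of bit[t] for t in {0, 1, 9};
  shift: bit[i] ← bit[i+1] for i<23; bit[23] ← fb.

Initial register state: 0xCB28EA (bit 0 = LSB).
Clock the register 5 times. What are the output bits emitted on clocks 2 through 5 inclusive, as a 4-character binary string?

1010

reg_0 = 0xCB28EA
clock 1: out=0, reg = 0xE59475
clock 2: out=1, reg = 0xF2CA3A
clock 3: out=0, reg = 0x79651D
clock 4: out=1, reg = 0xBCB28E
clock 5: out=0, reg = 0x5E5947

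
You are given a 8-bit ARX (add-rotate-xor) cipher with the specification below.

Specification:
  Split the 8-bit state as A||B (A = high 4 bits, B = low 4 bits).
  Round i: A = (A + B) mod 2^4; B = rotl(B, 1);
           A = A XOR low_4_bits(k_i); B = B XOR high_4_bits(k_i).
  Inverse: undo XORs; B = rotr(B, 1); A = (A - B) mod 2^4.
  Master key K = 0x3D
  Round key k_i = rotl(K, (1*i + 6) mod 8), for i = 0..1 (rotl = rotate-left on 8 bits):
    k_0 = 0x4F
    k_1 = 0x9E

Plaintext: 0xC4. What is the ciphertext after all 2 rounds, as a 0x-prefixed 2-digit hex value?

s_0 = plaintext = 0xC4
s_1 = Round(s_0, k_0) = 0xFC
s_2 = Round(s_1, k_1) = 0x50

0x50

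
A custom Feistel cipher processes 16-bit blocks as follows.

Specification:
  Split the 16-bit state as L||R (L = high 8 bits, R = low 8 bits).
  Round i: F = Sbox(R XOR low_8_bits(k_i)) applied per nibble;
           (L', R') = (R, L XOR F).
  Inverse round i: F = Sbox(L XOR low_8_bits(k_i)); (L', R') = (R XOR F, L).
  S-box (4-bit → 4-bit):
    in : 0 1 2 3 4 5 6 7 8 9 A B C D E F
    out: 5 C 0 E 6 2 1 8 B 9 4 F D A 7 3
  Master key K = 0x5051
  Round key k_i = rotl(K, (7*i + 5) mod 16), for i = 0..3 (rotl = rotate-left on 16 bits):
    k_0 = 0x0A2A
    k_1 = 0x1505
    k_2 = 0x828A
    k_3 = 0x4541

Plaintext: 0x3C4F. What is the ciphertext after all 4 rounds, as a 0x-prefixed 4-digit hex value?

0xFABF

s_0 = plaintext = 0x3C4F
s_1 = Round(s_0, k_0) = 0x4F2E
s_2 = Round(s_1, k_1) = 0x2E40
s_3 = Round(s_2, k_2) = 0x40FA
s_4 = Round(s_3, k_3) = 0xFABF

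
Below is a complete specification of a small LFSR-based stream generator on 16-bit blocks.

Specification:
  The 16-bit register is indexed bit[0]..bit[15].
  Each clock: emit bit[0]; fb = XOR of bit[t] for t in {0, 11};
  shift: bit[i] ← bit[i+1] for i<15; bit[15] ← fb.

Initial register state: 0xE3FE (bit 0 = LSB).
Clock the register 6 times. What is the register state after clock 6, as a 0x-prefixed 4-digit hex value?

0x8B8F

reg_0 = 0xE3FE
clock 1: out=0, reg = 0x71FF
clock 2: out=1, reg = 0xB8FF
clock 3: out=1, reg = 0x5C7F
clock 4: out=1, reg = 0x2E3F
clock 5: out=1, reg = 0x171F
clock 6: out=1, reg = 0x8B8F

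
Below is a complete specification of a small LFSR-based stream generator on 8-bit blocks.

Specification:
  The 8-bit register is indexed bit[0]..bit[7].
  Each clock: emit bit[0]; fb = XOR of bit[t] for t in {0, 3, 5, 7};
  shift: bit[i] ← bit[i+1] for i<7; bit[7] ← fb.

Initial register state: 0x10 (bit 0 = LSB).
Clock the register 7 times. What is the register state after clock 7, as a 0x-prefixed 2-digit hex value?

0x3C

reg_0 = 0x10
clock 1: out=0, reg = 0x08
clock 2: out=0, reg = 0x84
clock 3: out=0, reg = 0xC2
clock 4: out=0, reg = 0xE1
clock 5: out=1, reg = 0xF0
clock 6: out=0, reg = 0x78
clock 7: out=0, reg = 0x3C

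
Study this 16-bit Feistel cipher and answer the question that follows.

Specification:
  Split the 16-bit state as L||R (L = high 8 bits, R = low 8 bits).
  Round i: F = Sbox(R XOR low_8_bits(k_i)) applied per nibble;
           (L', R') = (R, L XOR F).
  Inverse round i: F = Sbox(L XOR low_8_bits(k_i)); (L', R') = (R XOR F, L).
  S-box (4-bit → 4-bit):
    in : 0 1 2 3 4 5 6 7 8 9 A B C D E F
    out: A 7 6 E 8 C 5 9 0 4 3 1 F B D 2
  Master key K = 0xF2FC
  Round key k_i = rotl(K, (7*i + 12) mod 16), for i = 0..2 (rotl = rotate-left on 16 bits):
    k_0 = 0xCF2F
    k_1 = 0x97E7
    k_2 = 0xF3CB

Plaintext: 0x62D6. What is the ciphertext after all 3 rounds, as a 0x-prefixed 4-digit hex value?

s_0 = plaintext = 0x62D6
s_1 = Round(s_0, k_0) = 0xD646
s_2 = Round(s_1, k_1) = 0x46E1
s_3 = Round(s_2, k_2) = 0xE125

0xE125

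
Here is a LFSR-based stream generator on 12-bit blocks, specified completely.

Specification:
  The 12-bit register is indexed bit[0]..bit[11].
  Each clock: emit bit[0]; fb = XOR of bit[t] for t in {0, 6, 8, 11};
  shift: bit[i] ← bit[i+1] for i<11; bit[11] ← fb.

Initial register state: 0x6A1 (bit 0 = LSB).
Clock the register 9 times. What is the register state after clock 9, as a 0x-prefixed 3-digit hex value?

reg_0 = 0x6A1
clock 1: out=1, reg = 0xB50
clock 2: out=0, reg = 0xDA8
clock 3: out=0, reg = 0x6D4
clock 4: out=0, reg = 0xB6A
clock 5: out=0, reg = 0xDB5
clock 6: out=1, reg = 0xEDA
clock 7: out=0, reg = 0x76D
clock 8: out=1, reg = 0xBB6
clock 9: out=0, reg = 0x5DB

0x5DB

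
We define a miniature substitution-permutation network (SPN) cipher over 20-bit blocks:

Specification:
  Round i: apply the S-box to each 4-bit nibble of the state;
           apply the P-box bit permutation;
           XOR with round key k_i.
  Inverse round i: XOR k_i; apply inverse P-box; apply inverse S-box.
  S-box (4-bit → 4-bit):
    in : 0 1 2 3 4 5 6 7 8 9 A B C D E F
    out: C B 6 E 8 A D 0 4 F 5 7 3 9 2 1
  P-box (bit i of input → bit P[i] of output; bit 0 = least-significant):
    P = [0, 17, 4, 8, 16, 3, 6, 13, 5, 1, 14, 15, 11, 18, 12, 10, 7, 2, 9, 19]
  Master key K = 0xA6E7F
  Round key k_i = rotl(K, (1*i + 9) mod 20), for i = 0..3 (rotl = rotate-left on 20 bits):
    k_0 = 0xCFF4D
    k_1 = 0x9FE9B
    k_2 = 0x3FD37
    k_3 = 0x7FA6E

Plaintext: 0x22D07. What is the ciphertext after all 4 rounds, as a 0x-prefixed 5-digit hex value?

s_0 = plaintext = 0x22D07
s_1 = Round(s_0, k_0) = 0x84D29
s_2 = Round(s_1, k_1) = 0xB79E2
s_3 = Round(s_2, k_2) = 0x13F89
s_4 = Round(s_3, k_3) = 0x9EF9B

0x9EF9B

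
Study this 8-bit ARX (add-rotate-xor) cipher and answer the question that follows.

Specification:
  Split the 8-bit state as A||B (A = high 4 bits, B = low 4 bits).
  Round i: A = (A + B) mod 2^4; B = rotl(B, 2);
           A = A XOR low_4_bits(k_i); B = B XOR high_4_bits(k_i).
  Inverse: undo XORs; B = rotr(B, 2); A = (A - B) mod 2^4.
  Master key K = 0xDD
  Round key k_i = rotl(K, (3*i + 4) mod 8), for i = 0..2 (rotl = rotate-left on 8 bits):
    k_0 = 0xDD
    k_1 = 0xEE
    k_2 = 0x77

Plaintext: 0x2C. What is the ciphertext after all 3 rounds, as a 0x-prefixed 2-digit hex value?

0x32

s_0 = plaintext = 0x2C
s_1 = Round(s_0, k_0) = 0x3E
s_2 = Round(s_1, k_1) = 0xF5
s_3 = Round(s_2, k_2) = 0x32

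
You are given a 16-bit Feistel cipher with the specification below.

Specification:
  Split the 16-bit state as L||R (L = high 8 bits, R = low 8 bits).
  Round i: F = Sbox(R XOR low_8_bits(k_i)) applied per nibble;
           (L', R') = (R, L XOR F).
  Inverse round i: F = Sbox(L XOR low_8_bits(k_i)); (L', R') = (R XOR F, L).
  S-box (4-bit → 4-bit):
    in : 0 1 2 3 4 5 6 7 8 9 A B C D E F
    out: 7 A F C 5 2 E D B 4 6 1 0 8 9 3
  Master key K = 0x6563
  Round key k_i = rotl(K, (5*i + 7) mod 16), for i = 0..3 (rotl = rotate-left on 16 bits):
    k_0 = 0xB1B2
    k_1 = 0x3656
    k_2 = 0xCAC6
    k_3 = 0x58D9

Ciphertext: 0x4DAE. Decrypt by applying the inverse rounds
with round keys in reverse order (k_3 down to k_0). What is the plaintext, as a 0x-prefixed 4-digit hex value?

s_0 = ciphertext = 0x4DAE
s_1 = InvRound(s_0, k_3) = 0xEB4D
s_2 = InvRound(s_1, k_2) = 0xB5EB
s_3 = InvRound(s_2, k_1) = 0x77B5
s_4 = InvRound(s_3, k_0) = 0xB777

0xB777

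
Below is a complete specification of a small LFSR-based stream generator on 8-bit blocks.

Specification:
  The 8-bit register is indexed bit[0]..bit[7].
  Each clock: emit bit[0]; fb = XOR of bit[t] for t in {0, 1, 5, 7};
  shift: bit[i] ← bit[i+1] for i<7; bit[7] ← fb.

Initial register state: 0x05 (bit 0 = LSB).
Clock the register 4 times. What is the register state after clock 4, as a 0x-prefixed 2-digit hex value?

0x50

reg_0 = 0x05
clock 1: out=1, reg = 0x82
clock 2: out=0, reg = 0x41
clock 3: out=1, reg = 0xA0
clock 4: out=0, reg = 0x50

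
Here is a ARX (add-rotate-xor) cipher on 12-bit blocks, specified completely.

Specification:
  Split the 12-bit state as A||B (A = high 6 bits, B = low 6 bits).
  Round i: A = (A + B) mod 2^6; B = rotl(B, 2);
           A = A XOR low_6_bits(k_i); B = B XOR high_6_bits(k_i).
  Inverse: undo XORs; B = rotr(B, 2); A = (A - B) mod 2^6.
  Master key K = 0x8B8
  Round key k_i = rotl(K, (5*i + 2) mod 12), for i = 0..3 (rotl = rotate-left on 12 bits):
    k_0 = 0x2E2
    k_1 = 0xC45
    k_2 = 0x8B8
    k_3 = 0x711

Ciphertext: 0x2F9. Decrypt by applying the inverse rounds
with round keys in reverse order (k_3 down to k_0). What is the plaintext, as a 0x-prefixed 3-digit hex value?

0x6CE

s_0 = ciphertext = 0x2F9
s_1 = InvRound(s_0, k_3) = 0x059
s_2 = InvRound(s_1, k_2) = 0xEFE
s_3 = InvRound(s_2, k_1) = 0x2F3
s_4 = InvRound(s_3, k_0) = 0x6CE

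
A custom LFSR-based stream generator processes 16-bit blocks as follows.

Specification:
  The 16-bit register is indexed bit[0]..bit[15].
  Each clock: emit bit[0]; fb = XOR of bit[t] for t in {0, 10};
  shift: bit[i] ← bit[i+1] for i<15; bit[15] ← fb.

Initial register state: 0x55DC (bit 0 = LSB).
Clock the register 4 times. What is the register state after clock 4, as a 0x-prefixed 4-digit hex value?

reg_0 = 0x55DC
clock 1: out=0, reg = 0xAAEE
clock 2: out=0, reg = 0x5577
clock 3: out=1, reg = 0x2ABB
clock 4: out=1, reg = 0x955D

0x955D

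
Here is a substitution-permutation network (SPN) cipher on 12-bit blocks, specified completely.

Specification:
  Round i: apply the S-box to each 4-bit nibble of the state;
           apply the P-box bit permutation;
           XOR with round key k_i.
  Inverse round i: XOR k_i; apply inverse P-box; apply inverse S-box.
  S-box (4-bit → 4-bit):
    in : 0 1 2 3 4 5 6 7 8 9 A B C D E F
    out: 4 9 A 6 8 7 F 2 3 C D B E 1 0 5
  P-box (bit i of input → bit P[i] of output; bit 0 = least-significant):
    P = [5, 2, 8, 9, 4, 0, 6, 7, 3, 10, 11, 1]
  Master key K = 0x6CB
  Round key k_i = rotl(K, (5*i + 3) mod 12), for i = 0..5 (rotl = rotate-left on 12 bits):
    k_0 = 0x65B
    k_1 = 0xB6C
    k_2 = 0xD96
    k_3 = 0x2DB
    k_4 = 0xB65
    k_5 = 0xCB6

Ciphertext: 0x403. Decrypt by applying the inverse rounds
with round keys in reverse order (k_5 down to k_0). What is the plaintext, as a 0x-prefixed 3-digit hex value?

0x9A4

s_0 = ciphertext = 0x403
s_1 = InvRound(s_0, k_5) = 0x0B8
s_2 = InvRound(s_1, k_4) = 0xF6C
s_3 = InvRound(s_2, k_3) = 0xCB5
s_4 = InvRound(s_3, k_2) = 0x47F
s_5 = InvRound(s_4, k_1) = 0xC89
s_6 = InvRound(s_5, k_0) = 0x9A4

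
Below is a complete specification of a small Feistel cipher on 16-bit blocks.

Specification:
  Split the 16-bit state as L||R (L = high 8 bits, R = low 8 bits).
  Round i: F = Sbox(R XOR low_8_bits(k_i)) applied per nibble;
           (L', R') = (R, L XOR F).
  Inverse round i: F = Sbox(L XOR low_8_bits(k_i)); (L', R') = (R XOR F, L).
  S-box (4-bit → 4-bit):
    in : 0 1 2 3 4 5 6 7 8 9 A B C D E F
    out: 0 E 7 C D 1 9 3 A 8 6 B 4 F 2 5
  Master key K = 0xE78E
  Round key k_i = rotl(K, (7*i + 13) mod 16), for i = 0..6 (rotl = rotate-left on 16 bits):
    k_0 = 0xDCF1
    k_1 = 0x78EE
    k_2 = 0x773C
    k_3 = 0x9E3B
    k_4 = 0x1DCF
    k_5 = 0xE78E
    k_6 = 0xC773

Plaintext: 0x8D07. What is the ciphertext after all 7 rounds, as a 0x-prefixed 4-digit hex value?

0xC287

s_0 = plaintext = 0x8D07
s_1 = Round(s_0, k_0) = 0x07D4
s_2 = Round(s_1, k_1) = 0xD4C1
s_3 = Round(s_2, k_2) = 0xC18B
s_4 = Round(s_3, k_3) = 0x8B71
s_5 = Round(s_4, k_4) = 0x7139
s_6 = Round(s_5, k_5) = 0x39C2
s_7 = Round(s_6, k_6) = 0xC287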